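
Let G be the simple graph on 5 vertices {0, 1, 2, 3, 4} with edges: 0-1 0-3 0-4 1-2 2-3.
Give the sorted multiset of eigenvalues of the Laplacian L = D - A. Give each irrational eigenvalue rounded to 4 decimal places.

Each diagonal entry of L is the vertex degree and each off-diagonal entry is -1 where an edge is present, 0 otherwise; in the order [0, 1, 2, 3, 4] the diagonal is [3, 2, 2, 2, 1]. Since every row of L sums to 0, the all-ones vector is in the kernel and 0 is an eigenvalue. The single zero eigenvalue shows the graph is connected. There is one zero in the spectrum, matching the 1 component. The largest eigenvalue, 4.4812, is at most the vertex count 5.

[0, 0.8299, 2, 2.6889, 4.4812]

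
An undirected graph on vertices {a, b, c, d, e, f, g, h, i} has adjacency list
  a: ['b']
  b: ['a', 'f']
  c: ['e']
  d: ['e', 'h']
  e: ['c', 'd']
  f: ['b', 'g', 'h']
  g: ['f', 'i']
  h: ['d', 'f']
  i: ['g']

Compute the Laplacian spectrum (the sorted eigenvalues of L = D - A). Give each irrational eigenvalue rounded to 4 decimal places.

[0, 0.1708, 0.3820, 0.8503, 1.6761, 2.4165, 2.6180, 3.4421, 4.4442]

Each diagonal entry of L is the vertex degree and each off-diagonal entry is -1 where an edge is present, 0 otherwise; in the order [a, b, c, d, e, f, g, h, i] the diagonal is [1, 2, 1, 2, 2, 3, 2, 2, 1]. Diagonalising L (or applying a numerical eigensolver to the 9x9 matrix) gives the spectrum above. The single zero eigenvalue shows the graph is connected. There is one zero in the spectrum, matching the 1 component.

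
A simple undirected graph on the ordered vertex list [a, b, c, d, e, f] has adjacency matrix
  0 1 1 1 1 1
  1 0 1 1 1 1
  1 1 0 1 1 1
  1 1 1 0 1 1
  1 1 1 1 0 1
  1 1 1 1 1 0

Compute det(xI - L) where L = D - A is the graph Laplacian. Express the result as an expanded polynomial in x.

x^6 - 30x^5 + 360x^4 - 2160x^3 + 6480x^2 - 7776x

Each diagonal entry of L is the vertex degree and each off-diagonal entry is -1 where an edge is present, 0 otherwise; in the order [a, b, c, d, e, f] the diagonal is [5, 5, 5, 5, 5, 5]. The eigenvalues of L are [0, 6, 6, 6, 6, 6]; the characteristic polynomial is the product of (x - lambda_i), which multiplies out to x^6 - 30x^5 + 360x^4 - 2160x^3 + 6480x^2 - 7776x. Since p(0) = det(-L) = 0, x divides p(x). There is one zero in the spectrum, matching the 1 component.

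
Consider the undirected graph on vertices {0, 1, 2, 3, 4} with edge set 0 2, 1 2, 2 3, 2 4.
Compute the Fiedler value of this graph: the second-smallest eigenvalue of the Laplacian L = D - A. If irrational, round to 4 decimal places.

1

With the vertex order [0, 1, 2, 3, 4], the degrees are [1, 1, 4, 1, 1], giving D = diag(1, 1, 4, 1, 1) and L = D - A. The sorted Laplacian eigenvalues are [0, 1, 1, 1, 5]; the algebraic connectivity is the second entry, 1.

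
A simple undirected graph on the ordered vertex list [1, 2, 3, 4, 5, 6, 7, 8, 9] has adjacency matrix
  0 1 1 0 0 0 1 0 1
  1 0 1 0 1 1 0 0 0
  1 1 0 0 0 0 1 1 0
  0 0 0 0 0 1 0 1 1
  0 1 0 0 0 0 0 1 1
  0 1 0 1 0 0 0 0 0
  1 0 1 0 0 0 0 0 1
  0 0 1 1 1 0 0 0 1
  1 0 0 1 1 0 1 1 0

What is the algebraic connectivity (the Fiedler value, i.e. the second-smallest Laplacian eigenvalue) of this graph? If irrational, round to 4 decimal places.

1.4163

Each diagonal entry of L is the vertex degree and each off-diagonal entry is -1 where an edge is present, 0 otherwise; in the order [1, 2, 3, 4, 5, 6, 7, 8, 9] the diagonal is [4, 4, 4, 3, 3, 2, 3, 4, 5]. The smallest Laplacian eigenvalue is always 0. The next one, lambda_2 = 1.4163, measures how hard the graph is to disconnect: larger values mean better connectivity.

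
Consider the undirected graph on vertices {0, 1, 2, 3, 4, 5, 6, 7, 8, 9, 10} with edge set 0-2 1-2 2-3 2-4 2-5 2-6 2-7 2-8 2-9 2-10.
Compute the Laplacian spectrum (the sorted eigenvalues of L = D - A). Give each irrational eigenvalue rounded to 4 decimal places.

Reading degrees in the order [0, 1, 2, 3, 4, 5, 6, 7, 8, 9, 10] gives [1, 1, 10, 1, 1, 1, 1, 1, 1, 1, 1]; set D = diag(1, 1, 10, 1, 1, 1, 1, 1, 1, 1, 1) and form L = D - A. Diagonalising L (or applying a numerical eigensolver to the 11x11 matrix) gives the spectrum above. There is one zero in the spectrum, matching the 1 component. The eigenvalues sum to 20, which equals trace(L) = 2|E|.

[0, 1, 1, 1, 1, 1, 1, 1, 1, 1, 11]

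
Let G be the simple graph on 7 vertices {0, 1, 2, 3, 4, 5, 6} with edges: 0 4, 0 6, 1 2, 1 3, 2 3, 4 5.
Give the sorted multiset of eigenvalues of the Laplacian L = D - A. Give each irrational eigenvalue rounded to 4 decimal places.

Each diagonal entry of L is the vertex degree and each off-diagonal entry is -1 where an edge is present, 0 otherwise; in the order [0, 1, 2, 3, 4, 5, 6] the diagonal is [2, 2, 2, 2, 2, 1, 1]. L is symmetric positive semidefinite, so every eigenvalue is real and nonnegative. The 2 zero eigenvalues correspond to the 2 connected components. There are 2 zeros in the spectrum, matching the 2 components.

[0, 0, 0.5858, 2, 3, 3, 3.4142]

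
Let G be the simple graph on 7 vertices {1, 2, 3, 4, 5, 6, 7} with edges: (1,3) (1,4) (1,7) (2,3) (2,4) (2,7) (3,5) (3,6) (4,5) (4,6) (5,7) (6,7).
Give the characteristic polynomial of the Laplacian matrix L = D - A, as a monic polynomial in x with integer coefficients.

x^7 - 24x^6 + 234x^5 - 1192x^4 + 3357x^3 - 4968x^2 + 3024x

Reading degrees in the order [1, 2, 3, 4, 5, 6, 7] gives [3, 3, 4, 4, 3, 3, 4]; set D = diag(3, 3, 4, 4, 3, 3, 4) and form L = D - A. The eigenvalues of L are [0, 3, 3, 3, 4, 4, 7]; the characteristic polynomial is the product of (x - lambda_i), which multiplies out to x^7 - 24x^6 + 234x^5 - 1192x^4 + 3357x^3 - 4968x^2 + 3024x. The constant term is 0 because L is singular (the all-ones vector lies in its kernel). By the matrix-tree theorem the graph has (1/7) * product of the nonzero eigenvalues = 432 spanning trees.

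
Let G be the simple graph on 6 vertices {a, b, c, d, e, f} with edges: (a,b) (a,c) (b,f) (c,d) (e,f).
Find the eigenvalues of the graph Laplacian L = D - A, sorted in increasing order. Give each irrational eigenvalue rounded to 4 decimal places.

With the vertex order [a, b, c, d, e, f], the degrees are [2, 2, 2, 1, 1, 2], giving D = diag(2, 2, 2, 1, 1, 2) and L = D - A. Diagonalising L (or applying a numerical eigensolver to the 6x6 matrix) gives the spectrum above. The eigenvalues sum to 10, which equals trace(L) = 2|E|.

[0, 0.2679, 1, 2, 3, 3.7321]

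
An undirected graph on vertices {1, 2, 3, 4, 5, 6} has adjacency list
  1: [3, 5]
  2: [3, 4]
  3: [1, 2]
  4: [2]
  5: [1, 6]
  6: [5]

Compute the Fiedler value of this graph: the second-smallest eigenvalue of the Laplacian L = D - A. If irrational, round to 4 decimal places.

0.2679

With the vertex order [1, 2, 3, 4, 5, 6], the degrees are [2, 2, 2, 1, 2, 1], giving D = diag(2, 2, 2, 1, 2, 1) and L = D - A. Computing the eigenvalues of L and sorting gives [0, 0.2679, 1, 2, 3, 3.7321]. The Fiedler value lambda_2 = 0.2679 is strictly positive, so the graph is connected. The largest eigenvalue, 3.7321, is at most the vertex count 6. By the matrix-tree theorem the graph has (1/6) * product of the nonzero eigenvalues = 1 spanning tree.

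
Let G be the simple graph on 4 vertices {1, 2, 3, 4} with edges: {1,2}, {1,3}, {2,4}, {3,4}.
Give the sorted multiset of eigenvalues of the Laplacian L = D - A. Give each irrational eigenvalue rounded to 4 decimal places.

Each diagonal entry of L is the vertex degree and each off-diagonal entry is -1 where an edge is present, 0 otherwise; in the order [1, 2, 3, 4] the diagonal is [2, 2, 2, 2]. L is symmetric positive semidefinite, so every eigenvalue is real and nonnegative. The eigenvalues sum to 8, which equals trace(L) = 2|E|. There is one zero in the spectrum, matching the 1 component.

[0, 2, 2, 4]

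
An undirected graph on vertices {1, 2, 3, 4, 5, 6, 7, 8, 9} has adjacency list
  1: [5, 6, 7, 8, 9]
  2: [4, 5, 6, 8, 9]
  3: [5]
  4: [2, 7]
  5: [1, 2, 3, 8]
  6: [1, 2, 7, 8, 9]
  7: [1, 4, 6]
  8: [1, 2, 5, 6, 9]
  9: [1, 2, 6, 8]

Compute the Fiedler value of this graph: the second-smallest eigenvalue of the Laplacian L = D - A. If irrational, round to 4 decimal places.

Each diagonal entry of L is the vertex degree and each off-diagonal entry is -1 where an edge is present, 0 otherwise; in the order [1, 2, 3, 4, 5, 6, 7, 8, 9] the diagonal is [5, 5, 1, 2, 4, 5, 3, 5, 4]. The sorted Laplacian eigenvalues are [0, 0.7839, 1.7209, 3.0120, 4.0165, 5.3298, 5.7971, 6.3304, 7.0095]; the algebraic connectivity is the second entry, 0.7839. By the matrix-tree theorem the graph has (1/9) * product of the nonzero eigenvalues = 2486 spanning trees.

0.7839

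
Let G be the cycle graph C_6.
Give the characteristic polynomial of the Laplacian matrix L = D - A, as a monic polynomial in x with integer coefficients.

The graph has 6 vertices and degree multiset [2, 2, 2, 2, 2, 2]; D is the diagonal matrix of degrees and L = D - A. Computing det(xI - L) by cofactor expansion (or equivalently via sum-over-permutations) gives x^6 - 12x^5 + 54x^4 - 112x^3 + 105x^2 - 36x. The coefficient of x^5 equals -trace(L) = -12, matching the sum of degrees. The eigenvalues sum to 12, which equals trace(L) = 2|E|.

x^6 - 12x^5 + 54x^4 - 112x^3 + 105x^2 - 36x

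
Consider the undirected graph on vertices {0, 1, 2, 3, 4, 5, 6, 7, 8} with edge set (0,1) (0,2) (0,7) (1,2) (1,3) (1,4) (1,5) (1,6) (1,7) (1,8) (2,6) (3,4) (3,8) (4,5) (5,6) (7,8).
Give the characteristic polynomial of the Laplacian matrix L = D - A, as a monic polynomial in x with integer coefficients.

With the vertex order [0, 1, 2, 3, 4, 5, 6, 7, 8], the degrees are [3, 8, 3, 3, 3, 3, 3, 3, 3], giving D = diag(3, 8, 3, 3, 3, 3, 3, 3, 3) and L = D - A. L has integer entries, so p(x) = det(xI - L) has integer coefficients. Expanding the determinant yields x^9 - 32x^8 + 428x^7 - 3136x^6 + 13786x^5 - 37232x^4 + 60276x^3 - 53424x^2 + 19845x. The coefficient of x^8 equals -trace(L) = -32, matching the sum of degrees. The eigenvalues sum to 32, which equals trace(L) = 2|E|. There is one zero in the spectrum, matching the 1 component.

x^9 - 32x^8 + 428x^7 - 3136x^6 + 13786x^5 - 37232x^4 + 60276x^3 - 53424x^2 + 19845x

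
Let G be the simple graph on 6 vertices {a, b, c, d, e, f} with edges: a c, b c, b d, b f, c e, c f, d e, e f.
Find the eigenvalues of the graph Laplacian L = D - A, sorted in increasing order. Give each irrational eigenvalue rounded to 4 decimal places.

[0, 0.8929, 2.2123, 3, 4.5262, 5.3686]

Each diagonal entry of L is the vertex degree and each off-diagonal entry is -1 where an edge is present, 0 otherwise; in the order [a, b, c, d, e, f] the diagonal is [1, 3, 4, 2, 3, 3]. Since every row of L sums to 0, the all-ones vector is in the kernel and 0 is an eigenvalue. There is one zero in the spectrum, matching the 1 component. The eigenvalues sum to 16, which equals trace(L) = 2|E|.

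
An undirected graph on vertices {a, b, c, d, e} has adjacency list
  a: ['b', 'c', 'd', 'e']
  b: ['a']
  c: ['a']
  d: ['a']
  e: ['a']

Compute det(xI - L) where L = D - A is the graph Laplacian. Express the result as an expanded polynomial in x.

Reading degrees in the order [a, b, c, d, e] gives [4, 1, 1, 1, 1]; set D = diag(4, 1, 1, 1, 1) and form L = D - A. Computing det(xI - L) by cofactor expansion (or equivalently via sum-over-permutations) gives x^5 - 8x^4 + 18x^3 - 16x^2 + 5x. The constant term is 0 because L is singular (the all-ones vector lies in its kernel). The largest eigenvalue, 5, is at most the vertex count 5.

x^5 - 8x^4 + 18x^3 - 16x^2 + 5x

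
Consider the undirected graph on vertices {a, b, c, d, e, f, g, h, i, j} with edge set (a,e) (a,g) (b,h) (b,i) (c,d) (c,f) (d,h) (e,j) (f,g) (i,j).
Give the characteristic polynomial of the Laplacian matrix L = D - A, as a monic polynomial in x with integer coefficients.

x^10 - 20x^9 + 170x^8 - 800x^7 + 2275x^6 - 4004x^5 + 4290x^4 - 2640x^3 + 825x^2 - 100x

Each diagonal entry of L is the vertex degree and each off-diagonal entry is -1 where an edge is present, 0 otherwise; in the order [a, b, c, d, e, f, g, h, i, j] the diagonal is [2, 2, 2, 2, 2, 2, 2, 2, 2, 2]. Computing det(xI - L) by cofactor expansion (or equivalently via sum-over-permutations) gives x^10 - 20x^9 + 170x^8 - 800x^7 + 2275x^6 - 4004x^5 + 4290x^4 - 2640x^3 + 825x^2 - 100x. Since p(0) = det(-L) = 0, x divides p(x). By the matrix-tree theorem the graph has (1/10) * product of the nonzero eigenvalues = 10 spanning trees. The largest eigenvalue, 4, is at most the vertex count 10.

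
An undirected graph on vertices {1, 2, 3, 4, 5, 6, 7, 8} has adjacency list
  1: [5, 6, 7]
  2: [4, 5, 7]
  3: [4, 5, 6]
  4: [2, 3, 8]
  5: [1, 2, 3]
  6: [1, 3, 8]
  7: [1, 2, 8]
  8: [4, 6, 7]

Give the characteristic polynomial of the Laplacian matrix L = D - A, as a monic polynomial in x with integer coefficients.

Reading degrees in the order [1, 2, 3, 4, 5, 6, 7, 8] gives [3, 3, 3, 3, 3, 3, 3, 3]; set D = diag(3, 3, 3, 3, 3, 3, 3, 3) and form L = D - A. Computing det(xI - L) by cofactor expansion (or equivalently via sum-over-permutations) gives x^8 - 24x^7 + 240x^6 - 1296x^5 + 4080x^4 - 7488x^3 + 7424x^2 - 3072x. Since p(0) = det(-L) = 0, x divides p(x). The largest eigenvalue, 6, is at most the vertex count 8. There is one zero in the spectrum, matching the 1 component.

x^8 - 24x^7 + 240x^6 - 1296x^5 + 4080x^4 - 7488x^3 + 7424x^2 - 3072x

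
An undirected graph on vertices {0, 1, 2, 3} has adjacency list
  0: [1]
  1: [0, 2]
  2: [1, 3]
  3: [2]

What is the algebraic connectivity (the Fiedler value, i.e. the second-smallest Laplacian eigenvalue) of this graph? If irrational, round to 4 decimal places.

Reading degrees in the order [0, 1, 2, 3] gives [1, 2, 2, 1]; set D = diag(1, 2, 2, 1) and form L = D - A. Computing the eigenvalues of L and sorting gives [0, 0.5858, 2, 3.4142]. The Fiedler value lambda_2 = 0.5858 is strictly positive, so the graph is connected.

0.5858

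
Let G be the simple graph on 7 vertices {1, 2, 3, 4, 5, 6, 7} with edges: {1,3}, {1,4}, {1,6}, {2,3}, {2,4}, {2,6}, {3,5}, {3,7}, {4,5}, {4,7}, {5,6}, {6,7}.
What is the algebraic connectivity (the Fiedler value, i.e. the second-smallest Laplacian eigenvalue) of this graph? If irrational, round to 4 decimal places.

3

Reading degrees in the order [1, 2, 3, 4, 5, 6, 7] gives [3, 3, 4, 4, 3, 4, 3]; set D = diag(3, 3, 4, 4, 3, 4, 3) and form L = D - A. The smallest Laplacian eigenvalue is always 0. The next one, lambda_2 = 3, measures how hard the graph is to disconnect: larger values mean better connectivity.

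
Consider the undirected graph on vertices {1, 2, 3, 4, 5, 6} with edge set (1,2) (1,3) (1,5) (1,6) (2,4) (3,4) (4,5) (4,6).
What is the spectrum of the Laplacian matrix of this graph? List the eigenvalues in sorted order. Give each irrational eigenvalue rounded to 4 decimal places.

[0, 2, 2, 2, 4, 6]

Reading degrees in the order [1, 2, 3, 4, 5, 6] gives [4, 2, 2, 4, 2, 2]; set D = diag(4, 2, 2, 4, 2, 2) and form L = D - A. The multiplicity of 0 as a Laplacian eigenvalue equals the number of connected components. The single zero eigenvalue shows the graph is connected. The largest eigenvalue, 6, is at most the vertex count 6.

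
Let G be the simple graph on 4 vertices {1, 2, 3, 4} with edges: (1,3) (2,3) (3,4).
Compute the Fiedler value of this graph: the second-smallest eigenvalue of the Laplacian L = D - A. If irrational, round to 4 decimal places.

1

Each diagonal entry of L is the vertex degree and each off-diagonal entry is -1 where an edge is present, 0 otherwise; in the order [1, 2, 3, 4] the diagonal is [1, 1, 3, 1]. The sorted Laplacian eigenvalues are [0, 1, 1, 4]; the algebraic connectivity is the second entry, 1.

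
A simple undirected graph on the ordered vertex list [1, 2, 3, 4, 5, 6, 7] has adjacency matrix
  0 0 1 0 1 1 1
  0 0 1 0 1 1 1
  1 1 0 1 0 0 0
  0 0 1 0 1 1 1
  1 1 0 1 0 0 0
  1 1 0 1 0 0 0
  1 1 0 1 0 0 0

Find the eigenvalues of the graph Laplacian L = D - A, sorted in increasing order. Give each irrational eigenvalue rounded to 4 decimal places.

[0, 3, 3, 3, 4, 4, 7]

Reading degrees in the order [1, 2, 3, 4, 5, 6, 7] gives [4, 4, 3, 4, 3, 3, 3]; set D = diag(4, 4, 3, 4, 3, 3, 3) and form L = D - A. The multiplicity of 0 as a Laplacian eigenvalue equals the number of connected components. The largest eigenvalue, 7, is at most the vertex count 7.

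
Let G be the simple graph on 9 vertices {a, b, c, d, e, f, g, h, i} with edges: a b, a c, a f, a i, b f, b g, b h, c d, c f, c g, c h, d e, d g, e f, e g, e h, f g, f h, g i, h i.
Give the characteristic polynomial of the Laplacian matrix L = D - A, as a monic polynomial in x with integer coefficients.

x^9 - 40x^8 + 686x^7 - 6584x^6 + 38650x^5 - 141974x^4 + 318328x^3 - 397742x^2 + 211635x

Each diagonal entry of L is the vertex degree and each off-diagonal entry is -1 where an edge is present, 0 otherwise; in the order [a, b, c, d, e, f, g, h, i] the diagonal is [4, 4, 5, 3, 4, 6, 6, 5, 3]. Computing det(xI - L) by cofactor expansion (or equivalently via sum-over-permutations) gives x^9 - 40x^8 + 686x^7 - 6584x^6 + 38650x^5 - 141974x^4 + 318328x^3 - 397742x^2 + 211635x. The coefficient of x^8 equals -trace(L) = -40, matching the sum of degrees. There is one zero in the spectrum, matching the 1 component.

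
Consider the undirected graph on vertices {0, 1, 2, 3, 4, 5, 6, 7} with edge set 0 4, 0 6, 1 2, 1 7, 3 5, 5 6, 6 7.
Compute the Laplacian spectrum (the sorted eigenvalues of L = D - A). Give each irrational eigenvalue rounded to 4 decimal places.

[0, 0.2434, 0.3820, 1.1798, 2, 2.6180, 3.1386, 4.4383]

With the vertex order [0, 1, 2, 3, 4, 5, 6, 7], the degrees are [2, 2, 1, 1, 1, 2, 3, 2], giving D = diag(2, 2, 1, 1, 1, 2, 3, 2) and L = D - A. Since every row of L sums to 0, the all-ones vector is in the kernel and 0 is an eigenvalue.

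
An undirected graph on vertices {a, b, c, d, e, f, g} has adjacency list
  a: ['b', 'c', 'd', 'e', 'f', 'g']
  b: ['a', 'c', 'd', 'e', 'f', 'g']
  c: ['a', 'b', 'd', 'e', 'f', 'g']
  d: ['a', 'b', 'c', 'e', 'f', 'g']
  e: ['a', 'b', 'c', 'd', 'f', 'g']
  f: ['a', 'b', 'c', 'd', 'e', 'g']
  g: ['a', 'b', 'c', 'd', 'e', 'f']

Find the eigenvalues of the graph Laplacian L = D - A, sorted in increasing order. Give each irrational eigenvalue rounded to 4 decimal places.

[0, 7, 7, 7, 7, 7, 7]

With the vertex order [a, b, c, d, e, f, g], the degrees are [6, 6, 6, 6, 6, 6, 6], giving D = diag(6, 6, 6, 6, 6, 6, 6) and L = D - A. Diagonalising L (or applying a numerical eigensolver to the 7x7 matrix) gives the spectrum above. The single zero eigenvalue shows the graph is connected. The eigenvalues sum to 42, which equals trace(L) = 2|E|. There is one zero in the spectrum, matching the 1 component.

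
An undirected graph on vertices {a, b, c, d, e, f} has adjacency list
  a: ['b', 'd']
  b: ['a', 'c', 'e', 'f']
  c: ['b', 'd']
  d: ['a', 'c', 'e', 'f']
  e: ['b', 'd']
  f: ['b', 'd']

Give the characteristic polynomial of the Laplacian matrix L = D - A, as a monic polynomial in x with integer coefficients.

x^6 - 16x^5 + 96x^4 - 272x^3 + 368x^2 - 192x

Reading degrees in the order [a, b, c, d, e, f] gives [2, 4, 2, 4, 2, 2]; set D = diag(2, 4, 2, 4, 2, 2) and form L = D - A. Computing det(xI - L) by cofactor expansion (or equivalently via sum-over-permutations) gives x^6 - 16x^5 + 96x^4 - 272x^3 + 368x^2 - 192x. Since p(0) = det(-L) = 0, x divides p(x). There is one zero in the spectrum, matching the 1 component.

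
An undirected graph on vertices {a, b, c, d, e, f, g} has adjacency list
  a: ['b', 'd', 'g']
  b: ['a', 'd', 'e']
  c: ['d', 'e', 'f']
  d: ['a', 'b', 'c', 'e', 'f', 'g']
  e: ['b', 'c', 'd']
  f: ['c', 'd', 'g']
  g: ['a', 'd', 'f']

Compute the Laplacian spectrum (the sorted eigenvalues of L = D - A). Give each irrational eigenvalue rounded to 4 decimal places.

[0, 2, 2, 4, 4, 5, 7]

With the vertex order [a, b, c, d, e, f, g], the degrees are [3, 3, 3, 6, 3, 3, 3], giving D = diag(3, 3, 3, 6, 3, 3, 3) and L = D - A. Diagonalising L (or applying a numerical eigensolver to the 7x7 matrix) gives the spectrum above.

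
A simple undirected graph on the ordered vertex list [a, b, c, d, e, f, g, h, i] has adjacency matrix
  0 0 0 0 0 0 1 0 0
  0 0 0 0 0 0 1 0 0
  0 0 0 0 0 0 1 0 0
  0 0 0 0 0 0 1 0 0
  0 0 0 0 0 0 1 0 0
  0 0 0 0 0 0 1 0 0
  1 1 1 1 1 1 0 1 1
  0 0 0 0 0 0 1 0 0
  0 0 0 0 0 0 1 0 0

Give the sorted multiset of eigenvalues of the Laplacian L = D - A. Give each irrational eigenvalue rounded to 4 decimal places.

[0, 1, 1, 1, 1, 1, 1, 1, 9]

With the vertex order [a, b, c, d, e, f, g, h, i], the degrees are [1, 1, 1, 1, 1, 1, 8, 1, 1], giving D = diag(1, 1, 1, 1, 1, 1, 8, 1, 1) and L = D - A. The multiplicity of 0 as a Laplacian eigenvalue equals the number of connected components. The single zero eigenvalue shows the graph is connected. The eigenvalues sum to 16, which equals trace(L) = 2|E|. There is one zero in the spectrum, matching the 1 component.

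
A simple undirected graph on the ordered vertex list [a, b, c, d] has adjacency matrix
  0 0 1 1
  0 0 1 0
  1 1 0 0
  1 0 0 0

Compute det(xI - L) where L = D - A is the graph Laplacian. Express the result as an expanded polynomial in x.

x^4 - 6x^3 + 10x^2 - 4x

With the vertex order [a, b, c, d], the degrees are [2, 1, 2, 1], giving D = diag(2, 1, 2, 1) and L = D - A. Computing det(xI - L) by cofactor expansion (or equivalently via sum-over-permutations) gives x^4 - 6x^3 + 10x^2 - 4x. Since p(0) = det(-L) = 0, x divides p(x). The eigenvalues sum to 6, which equals trace(L) = 2|E|.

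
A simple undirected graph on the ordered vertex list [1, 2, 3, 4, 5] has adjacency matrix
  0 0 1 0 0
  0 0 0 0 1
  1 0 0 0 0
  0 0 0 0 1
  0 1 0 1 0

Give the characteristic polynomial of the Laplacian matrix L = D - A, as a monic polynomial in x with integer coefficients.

x^5 - 6x^4 + 11x^3 - 6x^2

Reading degrees in the order [1, 2, 3, 4, 5] gives [1, 1, 1, 1, 2]; set D = diag(1, 1, 1, 1, 2) and form L = D - A. L has integer entries, so p(x) = det(xI - L) has integer coefficients. Expanding the determinant yields x^5 - 6x^4 + 11x^3 - 6x^2. The coefficient of x^4 equals -trace(L) = -6, matching the sum of degrees. The eigenvalues sum to 6, which equals trace(L) = 2|E|. The largest eigenvalue, 3, is at most the vertex count 5.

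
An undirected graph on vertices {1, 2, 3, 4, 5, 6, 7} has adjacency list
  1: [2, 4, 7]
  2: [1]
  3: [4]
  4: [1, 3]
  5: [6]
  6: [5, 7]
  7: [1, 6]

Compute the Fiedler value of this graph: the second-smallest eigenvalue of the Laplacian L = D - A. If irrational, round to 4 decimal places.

0.2603

Reading degrees in the order [1, 2, 3, 4, 5, 6, 7] gives [3, 1, 1, 2, 1, 2, 2]; set D = diag(3, 1, 1, 2, 1, 2, 2) and form L = D - A. The sorted Laplacian eigenvalues are [0, 0.2603, 0.6262, 1.4055, 2.2742, 3.0996, 4.3342]; the algebraic connectivity is the second entry, 0.2603. The eigenvalues sum to 12, which equals trace(L) = 2|E|. The largest eigenvalue, 4.3342, is at most the vertex count 7.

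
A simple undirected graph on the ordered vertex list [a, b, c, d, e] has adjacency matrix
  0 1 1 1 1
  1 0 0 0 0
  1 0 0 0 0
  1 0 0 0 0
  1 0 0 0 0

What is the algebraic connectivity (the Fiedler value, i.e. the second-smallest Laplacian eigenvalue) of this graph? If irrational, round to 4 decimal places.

1

With the vertex order [a, b, c, d, e], the degrees are [4, 1, 1, 1, 1], giving D = diag(4, 1, 1, 1, 1) and L = D - A. Computing the eigenvalues of L and sorting gives [0, 1, 1, 1, 5]. The Fiedler value lambda_2 = 1 is strictly positive, so the graph is connected. The largest eigenvalue, 5, is at most the vertex count 5. The eigenvalues sum to 8, which equals trace(L) = 2|E|.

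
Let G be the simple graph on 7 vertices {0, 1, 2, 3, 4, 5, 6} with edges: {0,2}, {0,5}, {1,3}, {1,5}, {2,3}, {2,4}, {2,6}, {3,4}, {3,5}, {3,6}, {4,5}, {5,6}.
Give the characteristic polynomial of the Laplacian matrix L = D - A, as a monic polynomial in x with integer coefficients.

x^7 - 24x^6 + 230x^5 - 1122x^4 + 2930x^3 - 3880x^2 + 2037x

With the vertex order [0, 1, 2, 3, 4, 5, 6], the degrees are [2, 2, 4, 5, 3, 5, 3], giving D = diag(2, 2, 4, 5, 3, 5, 3) and L = D - A. L has integer entries, so p(x) = det(xI - L) has integer coefficients. Expanding the determinant yields x^7 - 24x^6 + 230x^5 - 1122x^4 + 2930x^3 - 3880x^2 + 2037x. The coefficient of x^6 equals -trace(L) = -24, matching the sum of degrees. The largest eigenvalue, 6.5779, is at most the vertex count 7.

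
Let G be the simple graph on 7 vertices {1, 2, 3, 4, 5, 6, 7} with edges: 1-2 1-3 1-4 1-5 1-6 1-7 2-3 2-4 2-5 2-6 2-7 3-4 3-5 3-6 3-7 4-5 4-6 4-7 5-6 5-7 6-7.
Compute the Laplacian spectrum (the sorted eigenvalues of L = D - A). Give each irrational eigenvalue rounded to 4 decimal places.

[0, 7, 7, 7, 7, 7, 7]

With the vertex order [1, 2, 3, 4, 5, 6, 7], the degrees are [6, 6, 6, 6, 6, 6, 6], giving D = diag(6, 6, 6, 6, 6, 6, 6) and L = D - A. The multiplicity of 0 as a Laplacian eigenvalue equals the number of connected components. The single zero eigenvalue shows the graph is connected.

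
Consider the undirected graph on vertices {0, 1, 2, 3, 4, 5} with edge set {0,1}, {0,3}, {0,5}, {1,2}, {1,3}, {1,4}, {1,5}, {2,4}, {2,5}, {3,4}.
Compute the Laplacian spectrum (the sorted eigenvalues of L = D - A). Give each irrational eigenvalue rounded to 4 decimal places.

With the vertex order [0, 1, 2, 3, 4, 5], the degrees are [3, 5, 3, 3, 3, 3], giving D = diag(3, 5, 3, 3, 3, 3) and L = D - A. The multiplicity of 0 as a Laplacian eigenvalue equals the number of connected components. By the matrix-tree theorem the graph has (1/6) * product of the nonzero eigenvalues = 121 spanning trees.

[0, 2.3820, 2.3820, 4.6180, 4.6180, 6]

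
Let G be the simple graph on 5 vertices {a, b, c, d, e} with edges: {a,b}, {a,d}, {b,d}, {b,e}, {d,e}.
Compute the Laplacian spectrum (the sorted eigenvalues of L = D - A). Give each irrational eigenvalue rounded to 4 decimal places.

With the vertex order [a, b, c, d, e], the degrees are [2, 3, 0, 3, 2], giving D = diag(2, 3, 0, 3, 2) and L = D - A. The multiplicity of 0 as a Laplacian eigenvalue equals the number of connected components. The 2 zero eigenvalues correspond to the 2 connected components. There are 2 zeros in the spectrum, matching the 2 components.

[0, 0, 2, 4, 4]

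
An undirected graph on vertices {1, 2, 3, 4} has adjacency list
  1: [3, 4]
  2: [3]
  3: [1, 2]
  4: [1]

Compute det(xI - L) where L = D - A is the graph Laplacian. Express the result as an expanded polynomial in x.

x^4 - 6x^3 + 10x^2 - 4x

Each diagonal entry of L is the vertex degree and each off-diagonal entry is -1 where an edge is present, 0 otherwise; in the order [1, 2, 3, 4] the diagonal is [2, 1, 2, 1]. Computing det(xI - L) by cofactor expansion (or equivalently via sum-over-permutations) gives x^4 - 6x^3 + 10x^2 - 4x. The coefficient of x^3 equals -trace(L) = -6, matching the sum of degrees. The largest eigenvalue, 3.4142, is at most the vertex count 4.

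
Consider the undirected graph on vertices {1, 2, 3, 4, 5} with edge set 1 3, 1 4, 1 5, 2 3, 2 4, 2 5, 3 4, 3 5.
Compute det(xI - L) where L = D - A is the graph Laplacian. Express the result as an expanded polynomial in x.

With the vertex order [1, 2, 3, 4, 5], the degrees are [3, 3, 4, 3, 3], giving D = diag(3, 3, 4, 3, 3) and L = D - A. Computing det(xI - L) by cofactor expansion (or equivalently via sum-over-permutations) gives x^5 - 16x^4 + 94x^3 - 240x^2 + 225x. Since p(0) = det(-L) = 0, x divides p(x). The largest eigenvalue, 5, is at most the vertex count 5. By the matrix-tree theorem the graph has (1/5) * product of the nonzero eigenvalues = 45 spanning trees.

x^5 - 16x^4 + 94x^3 - 240x^2 + 225x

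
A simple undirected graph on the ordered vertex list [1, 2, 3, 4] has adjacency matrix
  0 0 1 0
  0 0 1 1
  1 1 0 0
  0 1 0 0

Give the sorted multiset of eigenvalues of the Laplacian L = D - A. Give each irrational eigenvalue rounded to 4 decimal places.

Reading degrees in the order [1, 2, 3, 4] gives [1, 2, 2, 1]; set D = diag(1, 2, 2, 1) and form L = D - A. L is symmetric positive semidefinite, so every eigenvalue is real and nonnegative. The single zero eigenvalue shows the graph is connected. By the matrix-tree theorem the graph has (1/4) * product of the nonzero eigenvalues = 1 spanning tree. The largest eigenvalue, 3.4142, is at most the vertex count 4.

[0, 0.5858, 2, 3.4142]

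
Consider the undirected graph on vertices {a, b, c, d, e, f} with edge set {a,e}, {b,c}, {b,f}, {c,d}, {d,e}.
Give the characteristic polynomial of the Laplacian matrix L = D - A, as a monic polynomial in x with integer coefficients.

x^6 - 10x^5 + 36x^4 - 56x^3 + 35x^2 - 6x

Each diagonal entry of L is the vertex degree and each off-diagonal entry is -1 where an edge is present, 0 otherwise; in the order [a, b, c, d, e, f] the diagonal is [1, 2, 2, 2, 2, 1]. L has integer entries, so p(x) = det(xI - L) has integer coefficients. Expanding the determinant yields x^6 - 10x^5 + 36x^4 - 56x^3 + 35x^2 - 6x. The constant term is 0 because L is singular (the all-ones vector lies in its kernel). There is one zero in the spectrum, matching the 1 component.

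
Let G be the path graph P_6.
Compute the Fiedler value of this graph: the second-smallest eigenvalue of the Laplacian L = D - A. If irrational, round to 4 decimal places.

0.2679

The graph has 6 vertices and degree multiset [2, 2, 2, 2, 1, 1]; D is the diagonal matrix of degrees and L = D - A. The sorted Laplacian eigenvalues are [0, 0.2679, 1, 2, 3, 3.7321]; the algebraic connectivity is the second entry, 0.2679. The eigenvalues sum to 10, which equals trace(L) = 2|E|.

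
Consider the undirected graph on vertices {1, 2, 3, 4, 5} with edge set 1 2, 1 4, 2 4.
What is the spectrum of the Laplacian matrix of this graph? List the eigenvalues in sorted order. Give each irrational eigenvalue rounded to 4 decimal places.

[0, 0, 0, 3, 3]

With the vertex order [1, 2, 3, 4, 5], the degrees are [2, 2, 0, 2, 0], giving D = diag(2, 2, 0, 2, 0) and L = D - A. The multiplicity of 0 as a Laplacian eigenvalue equals the number of connected components. The 3 zero eigenvalues correspond to the 3 connected components. The eigenvalues sum to 6, which equals trace(L) = 2|E|. There are 3 zeros in the spectrum, matching the 3 components.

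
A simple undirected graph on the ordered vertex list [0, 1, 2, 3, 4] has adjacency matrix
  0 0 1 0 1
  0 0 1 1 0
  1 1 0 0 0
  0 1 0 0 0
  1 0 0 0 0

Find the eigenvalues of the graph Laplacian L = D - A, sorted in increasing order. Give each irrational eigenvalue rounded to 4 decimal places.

[0, 0.3820, 1.3820, 2.6180, 3.6180]

Reading degrees in the order [0, 1, 2, 3, 4] gives [2, 2, 2, 1, 1]; set D = diag(2, 2, 2, 1, 1) and form L = D - A. Diagonalising L (or applying a numerical eigensolver to the 5x5 matrix) gives the spectrum above. The largest eigenvalue, 3.6180, is at most the vertex count 5. The eigenvalues sum to 8, which equals trace(L) = 2|E|.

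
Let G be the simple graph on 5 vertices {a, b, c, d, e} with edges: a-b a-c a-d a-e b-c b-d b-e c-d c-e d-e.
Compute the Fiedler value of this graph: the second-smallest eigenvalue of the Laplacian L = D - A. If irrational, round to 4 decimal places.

With the vertex order [a, b, c, d, e], the degrees are [4, 4, 4, 4, 4], giving D = diag(4, 4, 4, 4, 4) and L = D - A. The smallest Laplacian eigenvalue is always 0. The next one, lambda_2 = 5, measures how hard the graph is to disconnect: larger values mean better connectivity. By the matrix-tree theorem the graph has (1/5) * product of the nonzero eigenvalues = 125 spanning trees.

5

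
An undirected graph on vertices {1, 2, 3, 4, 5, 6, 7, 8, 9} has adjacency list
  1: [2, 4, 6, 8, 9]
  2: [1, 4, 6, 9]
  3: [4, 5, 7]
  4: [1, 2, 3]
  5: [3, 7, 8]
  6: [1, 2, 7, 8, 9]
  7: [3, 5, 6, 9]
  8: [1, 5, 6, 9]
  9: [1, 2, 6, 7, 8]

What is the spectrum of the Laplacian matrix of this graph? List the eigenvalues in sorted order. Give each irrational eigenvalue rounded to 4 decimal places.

[0, 1.6896, 2.2340, 3.6724, 4.5072, 5, 6, 6.1407, 6.7561]

Reading degrees in the order [1, 2, 3, 4, 5, 6, 7, 8, 9] gives [5, 4, 3, 3, 3, 5, 4, 4, 5]; set D = diag(5, 4, 3, 3, 3, 5, 4, 4, 5) and form L = D - A. The multiplicity of 0 as a Laplacian eigenvalue equals the number of connected components. The largest eigenvalue, 6.7561, is at most the vertex count 9. There is one zero in the spectrum, matching the 1 component.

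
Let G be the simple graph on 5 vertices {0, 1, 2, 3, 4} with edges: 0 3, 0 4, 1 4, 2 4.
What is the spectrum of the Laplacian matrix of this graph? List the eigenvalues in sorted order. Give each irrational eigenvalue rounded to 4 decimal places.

With the vertex order [0, 1, 2, 3, 4], the degrees are [2, 1, 1, 1, 3], giving D = diag(2, 1, 1, 1, 3) and L = D - A. The multiplicity of 0 as a Laplacian eigenvalue equals the number of connected components. The largest eigenvalue, 4.1701, is at most the vertex count 5.

[0, 0.5188, 1, 2.3111, 4.1701]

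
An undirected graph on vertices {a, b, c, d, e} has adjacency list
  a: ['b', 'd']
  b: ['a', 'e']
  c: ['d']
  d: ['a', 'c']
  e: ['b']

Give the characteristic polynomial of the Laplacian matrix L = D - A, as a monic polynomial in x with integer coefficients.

x^5 - 8x^4 + 21x^3 - 20x^2 + 5x

Each diagonal entry of L is the vertex degree and each off-diagonal entry is -1 where an edge is present, 0 otherwise; in the order [a, b, c, d, e] the diagonal is [2, 2, 1, 2, 1]. Computing det(xI - L) by cofactor expansion (or equivalently via sum-over-permutations) gives x^5 - 8x^4 + 21x^3 - 20x^2 + 5x. The constant term is 0 because L is singular (the all-ones vector lies in its kernel). By the matrix-tree theorem the graph has (1/5) * product of the nonzero eigenvalues = 1 spanning tree.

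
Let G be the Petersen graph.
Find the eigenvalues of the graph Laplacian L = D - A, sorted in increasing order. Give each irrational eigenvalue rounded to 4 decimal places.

The graph has 10 vertices and degree multiset [3, 3, 3, 3, 3, 3, 3, 3, 3, 3]; D is the diagonal matrix of degrees and L = D - A. Since every row of L sums to 0, the all-ones vector is in the kernel and 0 is an eigenvalue. The single zero eigenvalue shows the graph is connected. The largest eigenvalue, 5, is at most the vertex count 10.

[0, 2, 2, 2, 2, 2, 5, 5, 5, 5]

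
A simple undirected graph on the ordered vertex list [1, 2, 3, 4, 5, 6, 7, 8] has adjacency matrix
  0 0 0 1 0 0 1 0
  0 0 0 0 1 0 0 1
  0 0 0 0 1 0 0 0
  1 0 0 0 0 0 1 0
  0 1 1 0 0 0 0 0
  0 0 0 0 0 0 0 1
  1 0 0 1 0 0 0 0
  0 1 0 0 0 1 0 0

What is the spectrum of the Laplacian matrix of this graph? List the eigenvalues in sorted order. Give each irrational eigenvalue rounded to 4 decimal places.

[0, 0, 0.3820, 1.3820, 2.6180, 3, 3, 3.6180]

Reading degrees in the order [1, 2, 3, 4, 5, 6, 7, 8] gives [2, 2, 1, 2, 2, 1, 2, 2]; set D = diag(2, 2, 1, 2, 2, 1, 2, 2) and form L = D - A. Since every row of L sums to 0, the all-ones vector is in the kernel and 0 is an eigenvalue. The 2 zero eigenvalues correspond to the 2 connected components. The eigenvalues sum to 14, which equals trace(L) = 2|E|.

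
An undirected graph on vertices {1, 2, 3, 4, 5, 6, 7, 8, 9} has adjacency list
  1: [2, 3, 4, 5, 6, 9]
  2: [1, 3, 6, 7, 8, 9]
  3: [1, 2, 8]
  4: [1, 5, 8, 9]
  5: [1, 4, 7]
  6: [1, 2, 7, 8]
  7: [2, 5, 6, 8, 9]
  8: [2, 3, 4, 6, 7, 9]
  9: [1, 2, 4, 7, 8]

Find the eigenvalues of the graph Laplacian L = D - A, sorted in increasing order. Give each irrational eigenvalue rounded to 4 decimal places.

[0, 2.3753, 3.1629, 3.8101, 4.7844, 5.6773, 7.0477, 7.1240, 8.0183]

With the vertex order [1, 2, 3, 4, 5, 6, 7, 8, 9], the degrees are [6, 6, 3, 4, 3, 4, 5, 6, 5], giving D = diag(6, 6, 3, 4, 3, 4, 5, 6, 5) and L = D - A. The multiplicity of 0 as a Laplacian eigenvalue equals the number of connected components.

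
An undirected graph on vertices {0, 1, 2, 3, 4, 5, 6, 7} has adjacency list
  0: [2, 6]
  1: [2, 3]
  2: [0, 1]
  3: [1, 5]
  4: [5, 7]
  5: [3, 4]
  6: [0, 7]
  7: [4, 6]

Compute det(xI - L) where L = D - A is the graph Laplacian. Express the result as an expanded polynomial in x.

Each diagonal entry of L is the vertex degree and each off-diagonal entry is -1 where an edge is present, 0 otherwise; in the order [0, 1, 2, 3, 4, 5, 6, 7] the diagonal is [2, 2, 2, 2, 2, 2, 2, 2]. L has integer entries, so p(x) = det(xI - L) has integer coefficients. Expanding the determinant yields x^8 - 16x^7 + 104x^6 - 352x^5 + 660x^4 - 672x^3 + 336x^2 - 64x. The coefficient of x^7 equals -trace(L) = -16, matching the sum of degrees. By the matrix-tree theorem the graph has (1/8) * product of the nonzero eigenvalues = 8 spanning trees.

x^8 - 16x^7 + 104x^6 - 352x^5 + 660x^4 - 672x^3 + 336x^2 - 64x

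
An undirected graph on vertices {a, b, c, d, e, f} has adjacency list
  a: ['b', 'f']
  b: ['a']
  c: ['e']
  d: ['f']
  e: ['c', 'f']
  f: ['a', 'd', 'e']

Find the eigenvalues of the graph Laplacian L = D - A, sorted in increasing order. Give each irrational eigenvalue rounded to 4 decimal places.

Each diagonal entry of L is the vertex degree and each off-diagonal entry is -1 where an edge is present, 0 otherwise; in the order [a, b, c, d, e, f] the diagonal is [2, 1, 1, 1, 2, 3]. The multiplicity of 0 as a Laplacian eigenvalue equals the number of connected components. The largest eigenvalue, 4.3028, is at most the vertex count 6.

[0, 0.3820, 0.6972, 2, 2.6180, 4.3028]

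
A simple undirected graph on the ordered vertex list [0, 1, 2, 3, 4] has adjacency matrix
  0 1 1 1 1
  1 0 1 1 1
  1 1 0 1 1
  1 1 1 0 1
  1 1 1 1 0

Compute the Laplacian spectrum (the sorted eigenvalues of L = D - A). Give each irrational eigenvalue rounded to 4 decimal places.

Each diagonal entry of L is the vertex degree and each off-diagonal entry is -1 where an edge is present, 0 otherwise; in the order [0, 1, 2, 3, 4] the diagonal is [4, 4, 4, 4, 4]. The multiplicity of 0 as a Laplacian eigenvalue equals the number of connected components. The single zero eigenvalue shows the graph is connected. The largest eigenvalue, 5, is at most the vertex count 5. By the matrix-tree theorem the graph has (1/5) * product of the nonzero eigenvalues = 125 spanning trees.

[0, 5, 5, 5, 5]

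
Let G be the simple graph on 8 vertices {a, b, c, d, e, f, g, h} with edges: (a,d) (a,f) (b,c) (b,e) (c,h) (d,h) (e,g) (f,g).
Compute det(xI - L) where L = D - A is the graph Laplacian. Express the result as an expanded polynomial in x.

With the vertex order [a, b, c, d, e, f, g, h], the degrees are [2, 2, 2, 2, 2, 2, 2, 2], giving D = diag(2, 2, 2, 2, 2, 2, 2, 2) and L = D - A. L has integer entries, so p(x) = det(xI - L) has integer coefficients. Expanding the determinant yields x^8 - 16x^7 + 104x^6 - 352x^5 + 660x^4 - 672x^3 + 336x^2 - 64x. The coefficient of x^7 equals -trace(L) = -16, matching the sum of degrees. The largest eigenvalue, 4, is at most the vertex count 8. There is one zero in the spectrum, matching the 1 component.

x^8 - 16x^7 + 104x^6 - 352x^5 + 660x^4 - 672x^3 + 336x^2 - 64x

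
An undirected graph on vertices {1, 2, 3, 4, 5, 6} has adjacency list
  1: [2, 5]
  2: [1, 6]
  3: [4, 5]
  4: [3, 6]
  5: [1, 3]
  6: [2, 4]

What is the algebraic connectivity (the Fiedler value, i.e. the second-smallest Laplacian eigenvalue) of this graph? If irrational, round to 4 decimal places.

Each diagonal entry of L is the vertex degree and each off-diagonal entry is -1 where an edge is present, 0 otherwise; in the order [1, 2, 3, 4, 5, 6] the diagonal is [2, 2, 2, 2, 2, 2]. The smallest Laplacian eigenvalue is always 0. The next one, lambda_2 = 1, measures how hard the graph is to disconnect: larger values mean better connectivity. There is one zero in the spectrum, matching the 1 component.

1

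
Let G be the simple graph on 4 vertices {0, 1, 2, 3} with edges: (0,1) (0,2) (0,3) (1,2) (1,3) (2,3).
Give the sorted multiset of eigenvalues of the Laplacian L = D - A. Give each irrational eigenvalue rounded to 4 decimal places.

[0, 4, 4, 4]

Reading degrees in the order [0, 1, 2, 3] gives [3, 3, 3, 3]; set D = diag(3, 3, 3, 3) and form L = D - A. Diagonalising L (or applying a numerical eigensolver to the 4x4 matrix) gives the spectrum above. The single zero eigenvalue shows the graph is connected. By the matrix-tree theorem the graph has (1/4) * product of the nonzero eigenvalues = 16 spanning trees.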